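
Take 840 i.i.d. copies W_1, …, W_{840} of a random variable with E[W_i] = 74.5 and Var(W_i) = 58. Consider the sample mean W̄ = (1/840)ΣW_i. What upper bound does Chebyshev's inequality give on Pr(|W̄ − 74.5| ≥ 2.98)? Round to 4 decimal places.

0.0078

Var(W̄) = Var(W_i)/n = 58/840 = 0.069048.
Chebyshev: Pr(|W̄ − 74.5| ≥ 2.98) ≤ Var(W̄)/(2.98)² = 58/(840·2.98²) = 0.0078.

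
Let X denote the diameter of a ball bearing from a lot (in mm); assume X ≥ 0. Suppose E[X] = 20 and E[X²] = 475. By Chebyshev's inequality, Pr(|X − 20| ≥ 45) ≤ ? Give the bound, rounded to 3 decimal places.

Var(X) = E[X²] − (E[X])² = 475 − 400 = 75.
Chebyshev's inequality: Pr(|X − μ| ≥ t) ≤ Var(X)/t² = 75/2025 = 0.0370.

0.037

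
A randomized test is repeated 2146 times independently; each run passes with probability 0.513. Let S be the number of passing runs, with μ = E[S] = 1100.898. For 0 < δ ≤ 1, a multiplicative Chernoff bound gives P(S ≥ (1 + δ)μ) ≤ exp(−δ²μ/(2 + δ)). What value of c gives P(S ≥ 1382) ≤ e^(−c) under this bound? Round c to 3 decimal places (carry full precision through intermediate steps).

Write 1382 = (1 + δ)μ, so δ = 1382/1100.898 − 1 = 0.2553388…
Then the exponent is δ²μ/(2 + δ) = (1382 − μ)² / (μ·(2 + δ)) = 31.825043.

31.825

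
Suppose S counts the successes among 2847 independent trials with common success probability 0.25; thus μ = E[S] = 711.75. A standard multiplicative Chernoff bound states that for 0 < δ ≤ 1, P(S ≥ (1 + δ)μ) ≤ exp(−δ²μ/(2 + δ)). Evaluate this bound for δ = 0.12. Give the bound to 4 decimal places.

Exponent = δ²μ/(2 + δ) = 0.12²·711.75/2.12 = 4.8345.
Bound = exp(−4.8345) = 0.00795.

0.0080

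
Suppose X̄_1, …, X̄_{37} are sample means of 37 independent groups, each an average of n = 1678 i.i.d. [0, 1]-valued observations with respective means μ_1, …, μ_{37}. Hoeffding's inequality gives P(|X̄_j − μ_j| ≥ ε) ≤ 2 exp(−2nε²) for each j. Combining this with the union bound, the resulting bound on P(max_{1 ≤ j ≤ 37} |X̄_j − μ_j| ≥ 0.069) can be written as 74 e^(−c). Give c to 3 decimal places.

Union bound over the 37 events: P(max_{1 ≤ j ≤ 37} |X̄_j − μ_j| ≥ 0.069) ≤ 37·2·exp(−2nε²) = 74 exp(−2·1678·0.069²).
So c = 2·1678·0.069² = 15.9779.

15.978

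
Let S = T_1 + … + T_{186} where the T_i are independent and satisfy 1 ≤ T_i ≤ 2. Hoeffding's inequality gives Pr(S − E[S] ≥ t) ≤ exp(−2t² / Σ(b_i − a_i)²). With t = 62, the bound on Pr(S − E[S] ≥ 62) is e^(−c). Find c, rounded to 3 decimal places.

Σ(b_i − a_i)² = 186·(1)² = 186.
c = 2t²/186 = 2·62²/186 = 41.3333.

41.333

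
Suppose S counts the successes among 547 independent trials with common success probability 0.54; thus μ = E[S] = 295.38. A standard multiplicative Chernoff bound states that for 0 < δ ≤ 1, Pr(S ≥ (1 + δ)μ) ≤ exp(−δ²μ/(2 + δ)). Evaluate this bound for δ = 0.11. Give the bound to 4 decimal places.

0.1838

Exponent = δ²μ/(2 + δ) = 0.11²·295.38/2.11 = 1.6939.
Bound = exp(−1.6939) = 0.18380.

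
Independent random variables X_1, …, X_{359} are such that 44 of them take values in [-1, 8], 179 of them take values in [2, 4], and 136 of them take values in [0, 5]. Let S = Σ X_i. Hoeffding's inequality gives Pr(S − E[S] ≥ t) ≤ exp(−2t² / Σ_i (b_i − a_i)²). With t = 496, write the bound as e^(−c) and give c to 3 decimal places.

64.067

Σ(b_i − a_i)² = 44·9² + 179·2² + 136·5² = 7680.
c = 2t² / 7680 = 2·496² / 7680 = 64.0667.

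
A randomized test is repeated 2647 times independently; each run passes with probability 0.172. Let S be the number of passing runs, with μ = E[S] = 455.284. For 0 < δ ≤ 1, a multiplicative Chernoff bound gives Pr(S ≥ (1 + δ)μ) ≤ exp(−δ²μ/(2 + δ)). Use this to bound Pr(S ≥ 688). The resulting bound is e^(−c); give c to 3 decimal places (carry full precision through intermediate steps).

47.369

Write 688 = (1 + δ)μ, so δ = 688/455.284 − 1 = 0.5111447…
Then the exponent is δ²μ/(2 + δ) = (688 − μ)² / (μ·(2 + δ)) = 47.369452.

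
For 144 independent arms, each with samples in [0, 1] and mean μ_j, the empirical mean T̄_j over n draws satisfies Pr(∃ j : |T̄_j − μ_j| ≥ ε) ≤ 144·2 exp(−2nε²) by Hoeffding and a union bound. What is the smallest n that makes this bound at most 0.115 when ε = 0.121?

Need 2·144·exp(−2nε²) ≤ 0.115, i.e. exp(−2nε²) ≤ 0.115/288.
So 2nε² ≥ ln(288/0.115) = 7.825784.
Hence n ≥ 7.825784/(2·0.121²) = 267.256.
The smallest integer n is 268.

268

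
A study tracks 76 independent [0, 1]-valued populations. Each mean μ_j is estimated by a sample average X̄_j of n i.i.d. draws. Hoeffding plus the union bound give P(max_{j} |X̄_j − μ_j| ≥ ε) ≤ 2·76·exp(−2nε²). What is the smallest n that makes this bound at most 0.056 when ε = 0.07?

Need 2·76·exp(−2nε²) ≤ 0.056, i.e. exp(−2nε²) ≤ 0.056/152.
So 2nε² ≥ ln(152/0.056) = 7.906284.
Hence n ≥ 7.906284/(2·0.07²) = 806.764.
The smallest integer n is 807.

807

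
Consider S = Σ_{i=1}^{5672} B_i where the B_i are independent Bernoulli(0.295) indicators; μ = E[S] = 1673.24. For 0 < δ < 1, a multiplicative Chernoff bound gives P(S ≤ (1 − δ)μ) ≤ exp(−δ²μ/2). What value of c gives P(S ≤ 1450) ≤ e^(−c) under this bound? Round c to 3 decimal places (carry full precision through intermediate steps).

14.892

Write 1450 = (1 − δ)μ, so δ = 1 − 1450/1673.24 = 0.1334178…
Then the exponent is δ²μ/2 = (μ − 1450)²/(2μ) = 14.892095.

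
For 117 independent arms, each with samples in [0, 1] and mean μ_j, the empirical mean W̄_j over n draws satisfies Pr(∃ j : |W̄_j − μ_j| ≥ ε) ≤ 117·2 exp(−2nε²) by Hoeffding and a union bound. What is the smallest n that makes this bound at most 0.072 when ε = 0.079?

Need 2·117·exp(−2nε²) ≤ 0.072, i.e. exp(−2nε²) ≤ 0.072/234.
So 2nε² ≥ ln(234/0.072) = 8.086410.
Hence n ≥ 8.086410/(2·0.079²) = 647.846.
The smallest integer n is 648.

648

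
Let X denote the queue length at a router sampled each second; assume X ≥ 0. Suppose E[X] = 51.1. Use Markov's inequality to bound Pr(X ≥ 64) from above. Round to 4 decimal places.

0.7984

Markov's inequality: for a non-negative random variable, Pr(X ≥ a) ≤ E[X]/a.
Here E[X] = 51.1 and a = 64, so the bound is 51.1/64 = 0.7984.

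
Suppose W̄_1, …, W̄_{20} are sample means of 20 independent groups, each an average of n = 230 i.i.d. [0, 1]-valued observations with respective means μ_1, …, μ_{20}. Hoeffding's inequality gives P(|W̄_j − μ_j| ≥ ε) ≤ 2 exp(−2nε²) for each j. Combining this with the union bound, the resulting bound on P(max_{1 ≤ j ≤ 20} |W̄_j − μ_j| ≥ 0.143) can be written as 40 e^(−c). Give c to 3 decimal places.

Union bound over the 20 events: P(max_{1 ≤ j ≤ 20} |W̄_j − μ_j| ≥ 0.143) ≤ 20·2·exp(−2nε²) = 40 exp(−2·230·0.143²).
So c = 2·230·0.143² = 9.4065.

9.407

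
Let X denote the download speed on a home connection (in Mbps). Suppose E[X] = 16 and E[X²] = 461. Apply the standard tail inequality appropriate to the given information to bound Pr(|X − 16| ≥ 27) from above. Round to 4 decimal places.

0.2812

The first two moments determine the variance, so Chebyshev's inequality is the sharpest standard bound available.
Var(X) = E[X²] − (E[X])² = 461 − 256 = 205.
Chebyshev's inequality: Pr(|X − μ| ≥ t) ≤ Var(X)/t² = 205/729 = 0.2812.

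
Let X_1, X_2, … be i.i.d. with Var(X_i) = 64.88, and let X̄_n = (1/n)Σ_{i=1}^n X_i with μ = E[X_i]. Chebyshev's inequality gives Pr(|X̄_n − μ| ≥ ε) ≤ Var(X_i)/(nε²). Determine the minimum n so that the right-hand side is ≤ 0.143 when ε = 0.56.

Require 64.88/(n·0.56²) ≤ 0.143, i.e. n ≥ 64.88/(0.143·0.56²) = 1446.768.
The smallest integer n is 1447.

1447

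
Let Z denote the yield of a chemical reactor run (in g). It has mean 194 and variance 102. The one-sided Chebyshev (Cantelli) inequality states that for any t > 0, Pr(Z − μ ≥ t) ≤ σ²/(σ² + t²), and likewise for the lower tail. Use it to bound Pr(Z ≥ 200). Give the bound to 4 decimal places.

Here σ² = 102 and t = 6, so σ² + t² = 138.
Cantelli's bound: 102/138 = 0.7391.

0.7391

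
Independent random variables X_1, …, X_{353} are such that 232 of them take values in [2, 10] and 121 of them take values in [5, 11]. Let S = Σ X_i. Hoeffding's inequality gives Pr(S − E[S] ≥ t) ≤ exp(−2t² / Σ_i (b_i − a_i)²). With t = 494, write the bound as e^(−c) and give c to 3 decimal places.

25.415

Σ(b_i − a_i)² = 232·8² + 121·6² = 19204.
c = 2t² / 19204 = 2·494² / 19204 = 25.4151.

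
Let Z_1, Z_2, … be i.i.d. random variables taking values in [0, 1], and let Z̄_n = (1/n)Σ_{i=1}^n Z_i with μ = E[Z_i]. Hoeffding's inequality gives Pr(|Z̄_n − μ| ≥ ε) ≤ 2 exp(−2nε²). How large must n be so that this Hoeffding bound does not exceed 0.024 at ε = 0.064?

Require 2·exp(−2nε²) ≤ 0.024, i.e. 2nε² ≥ ln(2/0.024) = 4.422849.
So n ≥ 4.422849 / (2·0.064²) = 539.899.
The smallest integer n is 540.

540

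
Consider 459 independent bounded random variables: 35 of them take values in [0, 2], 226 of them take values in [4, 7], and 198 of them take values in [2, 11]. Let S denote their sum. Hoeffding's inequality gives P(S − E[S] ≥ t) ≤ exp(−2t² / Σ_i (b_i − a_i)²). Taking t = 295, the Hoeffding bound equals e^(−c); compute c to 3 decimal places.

9.557

Σ(b_i − a_i)² = 35·2² + 226·3² + 198·9² = 18212.
c = 2t² / 18212 = 2·295² / 18212 = 9.5569.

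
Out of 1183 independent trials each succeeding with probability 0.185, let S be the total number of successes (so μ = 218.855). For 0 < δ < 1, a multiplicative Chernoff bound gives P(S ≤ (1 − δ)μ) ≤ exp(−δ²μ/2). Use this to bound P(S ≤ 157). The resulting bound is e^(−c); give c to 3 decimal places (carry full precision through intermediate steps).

Write 157 = (1 − δ)μ, so δ = 1 − 157/218.855 = 0.2826301…
Then the exponent is δ²μ/2 = (μ − 157)²/(2μ) = 8.741041.

8.741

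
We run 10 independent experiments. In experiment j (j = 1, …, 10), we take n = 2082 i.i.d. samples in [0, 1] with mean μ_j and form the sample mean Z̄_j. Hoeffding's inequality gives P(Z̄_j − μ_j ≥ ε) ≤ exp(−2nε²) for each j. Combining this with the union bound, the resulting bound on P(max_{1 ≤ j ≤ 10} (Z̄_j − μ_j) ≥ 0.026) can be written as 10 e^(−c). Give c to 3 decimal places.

Union bound over the 10 events: P(max_{1 ≤ j ≤ 10} (Z̄_j − μ_j) ≥ 0.026) ≤ 10·exp(−2nε²) = 10 exp(−2·2082·0.026²).
So c = 2·2082·0.026² = 2.8149.

2.815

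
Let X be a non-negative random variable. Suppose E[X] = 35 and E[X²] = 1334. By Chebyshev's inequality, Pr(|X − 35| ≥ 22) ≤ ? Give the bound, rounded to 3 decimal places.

0.225

Var(X) = E[X²] − (E[X])² = 1334 − 1225 = 109.
Chebyshev's inequality: Pr(|X − μ| ≥ t) ≤ Var(X)/t² = 109/484 = 0.2252.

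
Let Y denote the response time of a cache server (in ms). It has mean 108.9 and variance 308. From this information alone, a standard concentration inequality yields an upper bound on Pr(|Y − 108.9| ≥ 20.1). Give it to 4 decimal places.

0.7624

Mean and variance are known, so Chebyshev's inequality applies.
Chebyshev: Pr(|Y − μ| ≥ t) ≤ Var(Y)/t².
Bound = 308 / 404.01 = 0.7624.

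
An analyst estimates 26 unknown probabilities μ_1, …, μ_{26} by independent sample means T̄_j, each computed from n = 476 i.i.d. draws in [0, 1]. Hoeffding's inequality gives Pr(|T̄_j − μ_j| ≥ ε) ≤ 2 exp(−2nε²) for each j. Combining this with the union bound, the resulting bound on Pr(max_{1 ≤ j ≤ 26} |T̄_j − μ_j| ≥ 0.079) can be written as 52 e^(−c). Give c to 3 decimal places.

Union bound over the 26 events: Pr(max_{1 ≤ j ≤ 26} |T̄_j − μ_j| ≥ 0.079) ≤ 26·2·exp(−2nε²) = 52 exp(−2·476·0.079²).
So c = 2·476·0.079² = 5.9414.

5.941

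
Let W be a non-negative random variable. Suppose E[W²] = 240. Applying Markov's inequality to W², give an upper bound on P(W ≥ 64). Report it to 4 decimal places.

0.0586

Since W ≥ 0, the event {W ≥ 64} is the same as {W² ≥ 4096}.
Markov's inequality applied to W² gives P(W² ≥ 4096) ≤ E[W²]/4096 = 240/4096 = 0.0586.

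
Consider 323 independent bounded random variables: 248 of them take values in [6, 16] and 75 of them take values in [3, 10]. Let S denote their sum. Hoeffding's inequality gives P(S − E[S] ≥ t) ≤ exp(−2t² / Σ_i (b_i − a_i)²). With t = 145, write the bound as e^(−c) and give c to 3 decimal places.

1.477

Σ(b_i − a_i)² = 248·10² + 75·7² = 28475.
c = 2t² / 28475 = 2·145² / 28475 = 1.4767.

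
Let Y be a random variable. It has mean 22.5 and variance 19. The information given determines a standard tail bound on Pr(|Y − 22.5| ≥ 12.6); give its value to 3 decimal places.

Mean and variance are known, so Chebyshev's inequality applies.
Chebyshev: Pr(|Y − μ| ≥ t) ≤ Var(Y)/t².
Bound = 19 / 158.76 = 0.1197.

0.120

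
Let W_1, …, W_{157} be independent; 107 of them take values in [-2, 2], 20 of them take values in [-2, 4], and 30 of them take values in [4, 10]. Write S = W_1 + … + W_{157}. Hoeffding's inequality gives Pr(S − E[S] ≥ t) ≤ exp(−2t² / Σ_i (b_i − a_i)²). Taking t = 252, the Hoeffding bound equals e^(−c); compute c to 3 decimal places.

36.164

Σ(b_i − a_i)² = 107·4² + 20·6² + 30·6² = 3512.
c = 2t² / 3512 = 2·252² / 3512 = 36.1640.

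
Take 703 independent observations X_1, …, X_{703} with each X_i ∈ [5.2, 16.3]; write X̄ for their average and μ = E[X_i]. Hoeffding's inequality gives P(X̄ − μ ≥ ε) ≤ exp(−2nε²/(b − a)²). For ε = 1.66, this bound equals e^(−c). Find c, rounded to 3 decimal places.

31.445

c = 2nε²/(b − a)² = 2·703·1.66² / 11.1² = 31.4453.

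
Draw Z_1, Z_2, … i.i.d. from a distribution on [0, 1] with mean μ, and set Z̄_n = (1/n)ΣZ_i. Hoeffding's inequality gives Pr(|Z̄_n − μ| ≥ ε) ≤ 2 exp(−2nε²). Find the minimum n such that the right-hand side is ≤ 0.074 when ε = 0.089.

209

Require 2·exp(−2nε²) ≤ 0.074, i.e. 2nε² ≥ ln(2/0.074) = 3.296837.
So n ≥ 3.296837 / (2·0.089²) = 208.107.
The smallest integer n is 209.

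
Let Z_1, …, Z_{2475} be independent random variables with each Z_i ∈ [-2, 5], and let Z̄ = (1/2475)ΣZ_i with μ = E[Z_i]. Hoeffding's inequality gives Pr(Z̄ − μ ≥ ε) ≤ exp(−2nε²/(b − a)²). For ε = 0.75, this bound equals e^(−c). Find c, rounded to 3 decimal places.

56.824

c = 2nε²/(b − a)² = 2·2475·0.75² / 7² = 56.8240.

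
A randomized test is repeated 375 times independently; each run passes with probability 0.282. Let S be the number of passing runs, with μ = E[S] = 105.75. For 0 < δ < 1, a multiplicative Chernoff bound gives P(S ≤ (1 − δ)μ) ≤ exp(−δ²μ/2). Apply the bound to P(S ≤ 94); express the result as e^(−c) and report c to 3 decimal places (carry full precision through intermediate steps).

0.653

Write 94 = (1 − δ)μ, so δ = 1 − 94/105.75 = 0.1111111…
Then the exponent is δ²μ/2 = (μ − 94)²/(2μ) = 0.652778.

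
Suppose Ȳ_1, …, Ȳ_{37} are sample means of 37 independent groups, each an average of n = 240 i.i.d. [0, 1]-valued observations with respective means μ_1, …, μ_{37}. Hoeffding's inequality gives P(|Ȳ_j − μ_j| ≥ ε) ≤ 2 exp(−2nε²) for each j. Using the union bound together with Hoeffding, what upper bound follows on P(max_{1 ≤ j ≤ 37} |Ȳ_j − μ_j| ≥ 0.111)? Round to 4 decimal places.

Per-experiment Hoeffding bound: 2·exp(−2·240·0.111²) = 2·exp(−5.91408) = 0.0054023.
Union bound over 37 events: 37·0.0054023 = 0.19988.

0.1999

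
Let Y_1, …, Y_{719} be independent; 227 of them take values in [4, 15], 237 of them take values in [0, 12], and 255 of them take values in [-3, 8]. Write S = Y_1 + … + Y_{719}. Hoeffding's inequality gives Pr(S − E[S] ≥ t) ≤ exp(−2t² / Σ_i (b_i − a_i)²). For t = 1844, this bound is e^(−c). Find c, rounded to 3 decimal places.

Σ(b_i − a_i)² = 227·11² + 237·12² + 255·11² = 92450.
c = 2t² / 92450 = 2·1844² / 92450 = 73.5605.

73.561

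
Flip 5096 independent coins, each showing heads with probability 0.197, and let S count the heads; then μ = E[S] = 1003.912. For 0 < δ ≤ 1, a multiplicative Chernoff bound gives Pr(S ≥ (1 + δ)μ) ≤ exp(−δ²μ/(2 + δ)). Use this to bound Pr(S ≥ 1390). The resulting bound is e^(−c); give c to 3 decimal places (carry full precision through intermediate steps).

Write 1390 = (1 + δ)μ, so δ = 1390/1003.912 − 1 = 0.3845835…
Then the exponent is δ²μ/(2 + δ) = (1390 − μ)² / (μ·(2 + δ)) = 62.267930.

62.268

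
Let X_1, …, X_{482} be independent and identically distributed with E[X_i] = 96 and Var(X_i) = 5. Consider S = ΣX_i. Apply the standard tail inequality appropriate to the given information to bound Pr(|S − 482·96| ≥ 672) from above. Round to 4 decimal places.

0.0053

With mean and variance of each term known, Chebyshev's inequality bounds the deviation of the sum (or sample mean).
Var(S) = n·Var(X_i) = 482·5 = 2410.
Chebyshev: Pr(|S − 482·96| ≥ 672) ≤ Var(S)/672² = 2410/451584 = 0.0053.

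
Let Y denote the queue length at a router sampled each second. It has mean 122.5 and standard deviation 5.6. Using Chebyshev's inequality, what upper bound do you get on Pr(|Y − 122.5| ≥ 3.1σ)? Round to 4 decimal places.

0.1041

Chebyshev: Pr(|Y − μ| ≥ t) ≤ Var(Y)/t².
Var(Y) = σ² = 5.6² = 31.36.
t = 3.1·5.6 = 17.36.
Bound = 31.36 / 301.3696 = 0.1041.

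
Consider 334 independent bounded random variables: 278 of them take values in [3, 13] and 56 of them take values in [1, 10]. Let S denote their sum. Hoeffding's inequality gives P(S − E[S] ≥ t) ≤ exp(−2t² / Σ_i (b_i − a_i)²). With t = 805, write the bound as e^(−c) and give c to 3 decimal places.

Σ(b_i − a_i)² = 278·10² + 56·9² = 32336.
c = 2t² / 32336 = 2·805² / 32336 = 40.0807.

40.081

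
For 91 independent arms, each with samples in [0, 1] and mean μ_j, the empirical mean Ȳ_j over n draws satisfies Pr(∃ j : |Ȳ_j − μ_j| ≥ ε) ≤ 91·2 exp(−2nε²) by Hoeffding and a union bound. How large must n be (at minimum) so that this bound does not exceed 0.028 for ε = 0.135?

241

Need 2·91·exp(−2nε²) ≤ 0.028, i.e. exp(−2nε²) ≤ 0.028/182.
So 2nε² ≥ ln(182/0.028) = 8.779557.
Hence n ≥ 8.779557/(2·0.135²) = 240.866.
The smallest integer n is 241.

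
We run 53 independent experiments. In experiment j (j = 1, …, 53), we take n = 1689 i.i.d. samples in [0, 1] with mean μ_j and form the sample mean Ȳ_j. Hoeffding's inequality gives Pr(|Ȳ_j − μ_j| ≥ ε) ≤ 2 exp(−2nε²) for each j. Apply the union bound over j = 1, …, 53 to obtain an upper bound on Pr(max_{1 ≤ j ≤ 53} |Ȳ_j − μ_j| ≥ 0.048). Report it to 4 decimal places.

Per-experiment Hoeffding bound: 2·exp(−2·1689·0.048²) = 2·exp(−7.78291) = 0.00083359.
Union bound over 53 events: 53·0.00083359 = 0.04418.

0.0442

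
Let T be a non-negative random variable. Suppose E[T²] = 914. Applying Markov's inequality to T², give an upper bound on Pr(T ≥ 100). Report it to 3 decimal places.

Since T ≥ 0, the event {T ≥ 100} is the same as {T² ≥ 10000}.
Markov's inequality applied to T² gives Pr(T² ≥ 10000) ≤ E[T²]/10000 = 914/10000 = 0.0914.

0.091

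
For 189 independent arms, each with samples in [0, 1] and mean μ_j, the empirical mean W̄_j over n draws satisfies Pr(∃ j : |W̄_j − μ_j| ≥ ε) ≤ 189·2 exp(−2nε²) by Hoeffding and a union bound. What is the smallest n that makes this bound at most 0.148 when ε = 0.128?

240

Need 2·189·exp(−2nε²) ≤ 0.148, i.e. exp(−2nε²) ≤ 0.148/378.
So 2nε² ≥ ln(378/0.148) = 7.845437.
Hence n ≥ 7.845437/(2·0.128²) = 239.424.
The smallest integer n is 240.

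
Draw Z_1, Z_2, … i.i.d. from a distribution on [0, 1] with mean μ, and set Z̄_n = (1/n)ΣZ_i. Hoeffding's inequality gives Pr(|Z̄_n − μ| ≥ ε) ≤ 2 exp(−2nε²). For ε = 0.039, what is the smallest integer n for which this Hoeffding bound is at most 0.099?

Require 2·exp(−2nε²) ≤ 0.099, i.e. 2nε² ≥ ln(2/0.099) = 3.005783.
So n ≥ 3.005783 / (2·0.039²) = 988.094.
The smallest integer n is 989.

989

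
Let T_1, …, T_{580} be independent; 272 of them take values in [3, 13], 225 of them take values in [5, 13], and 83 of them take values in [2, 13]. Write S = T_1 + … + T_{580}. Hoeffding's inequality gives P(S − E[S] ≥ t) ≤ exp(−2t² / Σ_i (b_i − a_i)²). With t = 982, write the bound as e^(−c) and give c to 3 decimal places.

Σ(b_i − a_i)² = 272·10² + 225·8² + 83·11² = 51643.
c = 2t² / 51643 = 2·982² / 51643 = 37.3458.

37.346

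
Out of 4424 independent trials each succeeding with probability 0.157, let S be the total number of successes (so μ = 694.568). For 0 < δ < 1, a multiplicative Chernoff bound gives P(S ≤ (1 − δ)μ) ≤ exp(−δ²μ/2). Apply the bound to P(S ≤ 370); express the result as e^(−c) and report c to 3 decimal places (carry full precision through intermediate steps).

Write 370 = (1 − δ)μ, so δ = 1 − 370/694.568 = 0.4672948…
Then the exponent is δ²μ/2 = (μ − 370)²/(2μ) = 75.834466.

75.834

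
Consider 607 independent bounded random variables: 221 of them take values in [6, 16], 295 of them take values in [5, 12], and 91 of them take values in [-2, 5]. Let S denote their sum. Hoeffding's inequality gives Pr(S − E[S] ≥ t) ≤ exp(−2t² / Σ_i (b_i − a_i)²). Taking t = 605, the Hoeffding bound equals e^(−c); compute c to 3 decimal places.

17.849

Σ(b_i − a_i)² = 221·10² + 295·7² + 91·7² = 41014.
c = 2t² / 41014 = 2·605² / 41014 = 17.8488.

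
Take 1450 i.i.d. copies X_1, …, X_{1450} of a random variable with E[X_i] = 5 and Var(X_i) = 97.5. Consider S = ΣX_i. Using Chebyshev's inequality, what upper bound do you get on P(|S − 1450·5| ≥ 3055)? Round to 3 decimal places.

Var(S) = n·Var(X_i) = 1450·97.5 = 141375.
Chebyshev: P(|S − 1450·5| ≥ 3055) ≤ Var(S)/3055² = 141375/9333025 = 0.0151.

0.015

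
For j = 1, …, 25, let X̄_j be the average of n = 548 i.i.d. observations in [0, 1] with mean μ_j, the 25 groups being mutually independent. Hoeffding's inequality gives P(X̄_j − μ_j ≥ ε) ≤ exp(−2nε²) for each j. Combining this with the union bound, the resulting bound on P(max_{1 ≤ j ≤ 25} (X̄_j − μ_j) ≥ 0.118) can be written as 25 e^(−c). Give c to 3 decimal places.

15.261

Union bound over the 25 events: P(max_{1 ≤ j ≤ 25} (X̄_j − μ_j) ≥ 0.118) ≤ 25·exp(−2nε²) = 25 exp(−2·548·0.118²).
So c = 2·548·0.118² = 15.2607.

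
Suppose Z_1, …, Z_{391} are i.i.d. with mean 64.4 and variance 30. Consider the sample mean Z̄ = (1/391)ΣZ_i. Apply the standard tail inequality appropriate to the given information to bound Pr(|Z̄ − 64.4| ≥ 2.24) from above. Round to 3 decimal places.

0.015

With mean and variance of each term known, Chebyshev's inequality bounds the deviation of the sum (or sample mean).
Var(Z̄) = Var(Z_i)/n = 30/391 = 0.076726.
Chebyshev: Pr(|Z̄ − 64.4| ≥ 2.24) ≤ Var(Z̄)/(2.24)² = 30/(391·2.24²) = 0.0153.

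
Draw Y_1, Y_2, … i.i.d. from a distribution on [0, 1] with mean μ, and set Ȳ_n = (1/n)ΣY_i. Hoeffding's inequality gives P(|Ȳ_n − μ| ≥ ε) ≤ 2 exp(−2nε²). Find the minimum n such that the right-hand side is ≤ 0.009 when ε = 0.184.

Require 2·exp(−2nε²) ≤ 0.009, i.e. 2nε² ≥ ln(2/0.009) = 5.403678.
So n ≥ 5.403678 / (2·0.184²) = 79.804.
The smallest integer n is 80.

80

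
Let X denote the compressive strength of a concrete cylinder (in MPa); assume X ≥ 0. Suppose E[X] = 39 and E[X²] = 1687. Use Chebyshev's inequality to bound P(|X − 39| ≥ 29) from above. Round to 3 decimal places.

0.197

Var(X) = E[X²] − (E[X])² = 1687 − 1521 = 166.
Chebyshev's inequality: P(|X − μ| ≥ t) ≤ Var(X)/t² = 166/841 = 0.1974.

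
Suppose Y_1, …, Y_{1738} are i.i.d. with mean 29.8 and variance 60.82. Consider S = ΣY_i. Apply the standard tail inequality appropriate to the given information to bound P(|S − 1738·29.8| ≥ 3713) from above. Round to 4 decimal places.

0.0077

With mean and variance of each term known, Chebyshev's inequality bounds the deviation of the sum (or sample mean).
Var(S) = n·Var(Y_i) = 1738·60.82 = 105705.16.
Chebyshev: P(|S − 1738·29.8| ≥ 3713) ≤ Var(S)/3713² = 105705.16/13786369 = 0.0077.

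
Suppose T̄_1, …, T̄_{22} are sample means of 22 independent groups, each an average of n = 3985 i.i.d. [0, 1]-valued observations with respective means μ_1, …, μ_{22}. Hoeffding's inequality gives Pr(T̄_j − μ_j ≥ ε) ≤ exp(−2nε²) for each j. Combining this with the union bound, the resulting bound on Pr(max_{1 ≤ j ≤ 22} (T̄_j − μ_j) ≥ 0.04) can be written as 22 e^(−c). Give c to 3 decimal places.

12.752

Union bound over the 22 events: Pr(max_{1 ≤ j ≤ 22} (T̄_j − μ_j) ≥ 0.04) ≤ 22·exp(−2nε²) = 22 exp(−2·3985·0.04²).
So c = 2·3985·0.04² = 12.7520.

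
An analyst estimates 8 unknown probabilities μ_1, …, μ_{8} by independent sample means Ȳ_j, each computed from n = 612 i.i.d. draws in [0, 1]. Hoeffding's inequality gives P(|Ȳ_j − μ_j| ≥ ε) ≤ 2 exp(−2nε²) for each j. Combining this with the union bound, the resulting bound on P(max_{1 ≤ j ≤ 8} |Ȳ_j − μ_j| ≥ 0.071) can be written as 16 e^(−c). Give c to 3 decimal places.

Union bound over the 8 events: P(max_{1 ≤ j ≤ 8} |Ȳ_j − μ_j| ≥ 0.071) ≤ 8·2·exp(−2nε²) = 16 exp(−2·612·0.071²).
So c = 2·612·0.071² = 6.1702.

6.170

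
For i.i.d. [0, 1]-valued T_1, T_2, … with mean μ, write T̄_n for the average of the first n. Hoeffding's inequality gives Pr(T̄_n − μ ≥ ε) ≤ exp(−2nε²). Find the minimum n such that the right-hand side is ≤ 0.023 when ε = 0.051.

726

Require exp(−2nε²) ≤ 0.023, i.e. 2nε² ≥ ln(1/0.023) = 3.772261.
So n ≥ 3.772261 / (2·0.051²) = 725.156.
The smallest integer n is 726.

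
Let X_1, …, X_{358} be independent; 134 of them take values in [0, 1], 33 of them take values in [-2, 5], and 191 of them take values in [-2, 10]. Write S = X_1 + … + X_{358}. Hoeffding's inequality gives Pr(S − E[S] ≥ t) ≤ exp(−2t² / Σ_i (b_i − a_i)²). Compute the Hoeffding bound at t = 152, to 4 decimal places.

Σ(b_i − a_i)² = 134·1² + 33·7² + 191·12² = 29255.
Exponent = 2·152² / 29255 = 1.57949.
Bound = exp(−1.57949) = 0.20608.

0.2061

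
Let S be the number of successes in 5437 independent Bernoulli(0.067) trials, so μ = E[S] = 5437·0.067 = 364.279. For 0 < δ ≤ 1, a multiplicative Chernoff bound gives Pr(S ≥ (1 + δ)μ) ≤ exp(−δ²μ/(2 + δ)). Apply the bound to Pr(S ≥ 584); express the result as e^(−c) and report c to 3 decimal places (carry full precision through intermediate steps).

Write 584 = (1 + δ)μ, so δ = 584/364.279 − 1 = 0.6031668…
Then the exponent is δ²μ/(2 + δ) = (584 − μ)² / (μ·(2 + δ)) = 50.910458.

50.910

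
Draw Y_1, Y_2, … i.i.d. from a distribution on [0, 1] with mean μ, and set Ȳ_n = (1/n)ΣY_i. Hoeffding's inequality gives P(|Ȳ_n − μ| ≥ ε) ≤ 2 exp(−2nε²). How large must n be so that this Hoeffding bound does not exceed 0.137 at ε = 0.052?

496

Require 2·exp(−2nε²) ≤ 0.137, i.e. 2nε² ≥ ln(2/0.137) = 2.680922.
So n ≥ 2.680922 / (2·0.052²) = 495.733.
The smallest integer n is 496.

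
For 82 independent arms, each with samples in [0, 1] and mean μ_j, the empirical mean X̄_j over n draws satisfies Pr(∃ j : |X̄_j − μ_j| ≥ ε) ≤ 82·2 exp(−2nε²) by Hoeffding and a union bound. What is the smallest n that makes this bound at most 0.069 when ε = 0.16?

Need 2·82·exp(−2nε²) ≤ 0.069, i.e. exp(−2nε²) ≤ 0.069/164.
So 2nε² ≥ ln(164/0.069) = 7.773515.
Hence n ≥ 7.773515/(2·0.16²) = 151.826.
The smallest integer n is 152.

152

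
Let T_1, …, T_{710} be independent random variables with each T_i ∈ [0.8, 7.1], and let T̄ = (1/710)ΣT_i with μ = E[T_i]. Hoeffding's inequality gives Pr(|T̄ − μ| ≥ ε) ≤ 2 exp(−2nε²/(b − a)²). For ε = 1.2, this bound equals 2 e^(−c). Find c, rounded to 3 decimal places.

51.519

c = 2nε²/(b − a)² = 2·710·1.2² / 6.3² = 51.5193.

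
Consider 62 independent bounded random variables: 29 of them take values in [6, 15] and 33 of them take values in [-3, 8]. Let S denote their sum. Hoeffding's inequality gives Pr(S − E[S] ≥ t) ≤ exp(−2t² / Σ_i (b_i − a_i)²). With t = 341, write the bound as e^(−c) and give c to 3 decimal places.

36.670

Σ(b_i − a_i)² = 29·9² + 33·11² = 6342.
c = 2t² / 6342 = 2·341² / 6342 = 36.6701.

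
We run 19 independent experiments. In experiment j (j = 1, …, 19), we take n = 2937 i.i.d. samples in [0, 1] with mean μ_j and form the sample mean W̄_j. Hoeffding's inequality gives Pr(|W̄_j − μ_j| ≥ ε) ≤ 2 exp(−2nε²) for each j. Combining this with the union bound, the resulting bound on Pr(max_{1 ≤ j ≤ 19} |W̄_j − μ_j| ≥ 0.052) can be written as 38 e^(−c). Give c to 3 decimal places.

15.883

Union bound over the 19 events: Pr(max_{1 ≤ j ≤ 19} |W̄_j − μ_j| ≥ 0.052) ≤ 19·2·exp(−2nε²) = 38 exp(−2·2937·0.052²).
So c = 2·2937·0.052² = 15.8833.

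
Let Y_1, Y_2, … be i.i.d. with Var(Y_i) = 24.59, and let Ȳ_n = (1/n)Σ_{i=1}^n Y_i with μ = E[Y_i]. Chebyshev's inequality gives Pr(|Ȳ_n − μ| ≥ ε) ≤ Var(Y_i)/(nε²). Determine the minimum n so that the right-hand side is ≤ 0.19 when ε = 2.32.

25

Require 24.59/(n·2.32²) ≤ 0.19, i.e. n ≥ 24.59/(0.19·2.32²) = 24.045.
The smallest integer n is 25.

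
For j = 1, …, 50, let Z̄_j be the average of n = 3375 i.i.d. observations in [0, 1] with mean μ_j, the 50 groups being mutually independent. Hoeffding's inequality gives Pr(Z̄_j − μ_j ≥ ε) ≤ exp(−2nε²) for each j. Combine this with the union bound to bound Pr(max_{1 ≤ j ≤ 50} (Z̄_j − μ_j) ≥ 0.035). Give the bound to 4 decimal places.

Per-experiment Hoeffding bound: exp(−2·3375·0.035²) = exp(−8.26875) = 0.00025641.
Union bound over 50 events: 50·0.00025641 = 0.01282.

0.0128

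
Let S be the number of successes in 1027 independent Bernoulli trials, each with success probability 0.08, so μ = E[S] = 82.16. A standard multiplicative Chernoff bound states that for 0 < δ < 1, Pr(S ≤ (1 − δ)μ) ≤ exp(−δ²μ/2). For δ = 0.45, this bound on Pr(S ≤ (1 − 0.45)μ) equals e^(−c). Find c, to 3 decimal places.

c = δ²μ/2 = 0.45²·82.16/2 = 8.3187.

8.319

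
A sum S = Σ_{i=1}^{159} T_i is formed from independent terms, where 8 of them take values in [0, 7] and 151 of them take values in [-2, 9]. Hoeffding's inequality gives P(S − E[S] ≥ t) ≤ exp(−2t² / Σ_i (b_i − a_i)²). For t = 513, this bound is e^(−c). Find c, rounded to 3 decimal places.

28.202

Σ(b_i − a_i)² = 8·7² + 151·11² = 18663.
c = 2t² / 18663 = 2·513² / 18663 = 28.2022.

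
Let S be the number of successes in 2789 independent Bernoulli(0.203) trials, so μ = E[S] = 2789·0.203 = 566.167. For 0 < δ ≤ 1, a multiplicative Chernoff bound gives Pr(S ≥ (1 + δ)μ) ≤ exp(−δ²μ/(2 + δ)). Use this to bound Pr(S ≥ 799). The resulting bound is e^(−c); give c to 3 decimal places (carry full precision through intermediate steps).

Write 799 = (1 + δ)μ, so δ = 799/566.167 − 1 = 0.4112444…
Then the exponent is δ²μ/(2 + δ) = (799 − μ)² / (μ·(2 + δ)) = 39.710311.

39.710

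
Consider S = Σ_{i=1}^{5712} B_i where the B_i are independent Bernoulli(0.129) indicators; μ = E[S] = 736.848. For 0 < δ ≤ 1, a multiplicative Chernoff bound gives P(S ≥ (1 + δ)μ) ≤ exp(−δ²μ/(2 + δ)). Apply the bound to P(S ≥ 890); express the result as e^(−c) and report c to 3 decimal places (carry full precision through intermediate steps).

Write 890 = (1 + δ)μ, so δ = 890/736.848 − 1 = 0.2078475…
Then the exponent is δ²μ/(2 + δ) = (890 − μ)² / (μ·(2 + δ)) = 14.417779.

14.418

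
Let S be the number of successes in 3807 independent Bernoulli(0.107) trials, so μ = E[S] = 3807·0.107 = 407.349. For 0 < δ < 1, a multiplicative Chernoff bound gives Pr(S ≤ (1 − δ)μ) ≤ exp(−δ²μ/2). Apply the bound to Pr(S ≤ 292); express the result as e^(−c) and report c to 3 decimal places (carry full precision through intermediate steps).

16.332

Write 292 = (1 − δ)μ, so δ = 1 − 292/407.349 = 0.28317…
Then the exponent is δ²μ/2 = (μ − 292)²/(2μ) = 16.331686.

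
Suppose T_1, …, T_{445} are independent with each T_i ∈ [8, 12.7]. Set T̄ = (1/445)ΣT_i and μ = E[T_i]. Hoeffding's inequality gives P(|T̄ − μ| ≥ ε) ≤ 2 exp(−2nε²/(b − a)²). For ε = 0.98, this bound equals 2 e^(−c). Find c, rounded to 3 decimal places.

38.694

c = 2nε²/(b − a)² = 2·445·0.98² / 4.7² = 38.6943.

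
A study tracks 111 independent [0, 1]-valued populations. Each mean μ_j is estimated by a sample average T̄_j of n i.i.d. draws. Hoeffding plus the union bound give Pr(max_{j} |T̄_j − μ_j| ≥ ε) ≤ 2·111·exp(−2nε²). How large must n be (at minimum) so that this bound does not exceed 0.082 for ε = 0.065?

Need 2·111·exp(−2nε²) ≤ 0.082, i.e. exp(−2nε²) ≤ 0.082/222.
So 2nε² ≥ ln(222/0.082) = 7.903713.
Hence n ≥ 7.903713/(2·0.065²) = 935.351.
The smallest integer n is 936.

936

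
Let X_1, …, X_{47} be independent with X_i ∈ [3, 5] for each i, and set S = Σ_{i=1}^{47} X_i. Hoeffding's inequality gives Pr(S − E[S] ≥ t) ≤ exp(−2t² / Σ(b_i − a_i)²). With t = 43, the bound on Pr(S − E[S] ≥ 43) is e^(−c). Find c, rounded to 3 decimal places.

19.670

Σ(b_i − a_i)² = 47·(2)² = 188.
c = 2t²/188 = 2·43²/188 = 19.6702.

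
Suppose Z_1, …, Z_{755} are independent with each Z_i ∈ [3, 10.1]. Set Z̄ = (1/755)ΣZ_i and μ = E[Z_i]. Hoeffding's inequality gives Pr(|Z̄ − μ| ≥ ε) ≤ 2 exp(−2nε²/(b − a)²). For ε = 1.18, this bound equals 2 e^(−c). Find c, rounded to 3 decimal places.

c = 2nε²/(b − a)² = 2·755·1.18² / 7.1² = 41.7085.

41.708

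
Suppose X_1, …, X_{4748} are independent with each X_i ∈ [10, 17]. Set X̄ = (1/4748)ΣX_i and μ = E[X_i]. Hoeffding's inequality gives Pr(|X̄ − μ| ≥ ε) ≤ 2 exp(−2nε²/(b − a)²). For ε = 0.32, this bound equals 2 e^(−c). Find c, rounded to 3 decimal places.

19.845

c = 2nε²/(b − a)² = 2·4748·0.32² / 7² = 19.8447.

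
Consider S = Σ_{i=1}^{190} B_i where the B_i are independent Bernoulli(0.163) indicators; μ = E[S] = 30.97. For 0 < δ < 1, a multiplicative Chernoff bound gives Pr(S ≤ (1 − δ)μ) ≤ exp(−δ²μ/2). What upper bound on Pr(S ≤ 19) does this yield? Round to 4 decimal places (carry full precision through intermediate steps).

0.0989

Write 19 = (1 − δ)μ, so δ = 1 − 19/30.97 = 0.3865031…
Then the exponent is δ²μ/2 = (μ − 19)²/(2μ) = 2.313221.
Bound = exp(−2.313221) = 0.09894.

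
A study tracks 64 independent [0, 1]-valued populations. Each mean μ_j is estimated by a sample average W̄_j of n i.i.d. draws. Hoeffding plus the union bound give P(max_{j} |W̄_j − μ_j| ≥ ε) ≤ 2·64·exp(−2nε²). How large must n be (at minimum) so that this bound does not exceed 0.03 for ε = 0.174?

Need 2·64·exp(−2nε²) ≤ 0.03, i.e. exp(−2nε²) ≤ 0.03/128.
So 2nε² ≥ ln(128/0.03) = 8.358588.
Hence n ≥ 8.358588/(2·0.174²) = 138.040.
The smallest integer n is 139.

139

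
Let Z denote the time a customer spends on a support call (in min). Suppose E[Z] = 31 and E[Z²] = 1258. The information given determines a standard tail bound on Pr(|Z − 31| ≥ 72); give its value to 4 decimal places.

0.0573

The first two moments determine the variance, so Chebyshev's inequality is the sharpest standard bound available.
Var(Z) = E[Z²] − (E[Z])² = 1258 − 961 = 297.
Chebyshev's inequality: Pr(|Z − μ| ≥ t) ≤ Var(Z)/t² = 297/5184 = 0.0573.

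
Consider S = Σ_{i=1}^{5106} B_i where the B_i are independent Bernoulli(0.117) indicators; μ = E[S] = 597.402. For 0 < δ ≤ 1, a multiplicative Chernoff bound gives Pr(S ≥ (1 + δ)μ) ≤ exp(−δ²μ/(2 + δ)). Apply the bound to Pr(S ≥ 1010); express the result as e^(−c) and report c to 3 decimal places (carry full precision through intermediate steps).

Write 1010 = (1 + δ)μ, so δ = 1010/597.402 − 1 = 0.6906539…
Then the exponent is δ²μ/(2 + δ) = (1010 − μ)² / (μ·(2 + δ)) = 105.908236.

105.908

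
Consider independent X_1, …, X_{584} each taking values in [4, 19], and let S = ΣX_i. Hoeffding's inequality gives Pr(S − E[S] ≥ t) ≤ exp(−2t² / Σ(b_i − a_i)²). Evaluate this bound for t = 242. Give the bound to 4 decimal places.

Σ(b_i − a_i)² = 584·(15)² = 131400.
Exponent = 2·242²/131400 = 0.8914.
Bound = exp(−0.8914) = 0.41009.

0.4101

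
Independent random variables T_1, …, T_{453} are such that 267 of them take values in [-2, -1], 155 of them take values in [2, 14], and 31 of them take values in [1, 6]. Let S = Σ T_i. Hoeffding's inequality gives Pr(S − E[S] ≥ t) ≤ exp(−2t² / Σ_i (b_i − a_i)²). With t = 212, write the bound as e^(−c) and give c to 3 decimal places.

3.848

Σ(b_i − a_i)² = 267·1² + 155·12² + 31·5² = 23362.
c = 2t² / 23362 = 2·212² / 23362 = 3.8476.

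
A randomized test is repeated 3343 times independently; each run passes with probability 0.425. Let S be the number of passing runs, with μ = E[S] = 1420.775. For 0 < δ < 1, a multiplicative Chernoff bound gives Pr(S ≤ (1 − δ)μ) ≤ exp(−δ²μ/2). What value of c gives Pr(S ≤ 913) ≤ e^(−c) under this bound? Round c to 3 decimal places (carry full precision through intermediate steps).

90.738

Write 913 = (1 − δ)μ, so δ = 1 − 913/1420.775 = 0.357393…
Then the exponent is δ²μ/2 = (μ − 913)²/(2μ) = 90.737608.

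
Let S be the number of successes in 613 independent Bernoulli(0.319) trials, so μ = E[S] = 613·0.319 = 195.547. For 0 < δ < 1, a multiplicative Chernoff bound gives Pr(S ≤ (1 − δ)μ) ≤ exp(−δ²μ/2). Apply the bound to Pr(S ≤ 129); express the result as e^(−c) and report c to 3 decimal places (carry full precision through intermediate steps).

11.323

Write 129 = (1 − δ)μ, so δ = 1 − 129/195.547 = 0.340312…
Then the exponent is δ²μ/2 = (μ − 129)²/(2μ) = 11.323373.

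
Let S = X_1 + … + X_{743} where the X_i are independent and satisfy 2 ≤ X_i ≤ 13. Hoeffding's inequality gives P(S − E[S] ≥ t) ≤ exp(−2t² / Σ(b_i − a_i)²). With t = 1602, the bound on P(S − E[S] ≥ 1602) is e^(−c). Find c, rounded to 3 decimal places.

57.093

Σ(b_i − a_i)² = 743·(11)² = 89903.
c = 2t²/89903 = 2·1602²/89903 = 57.0927.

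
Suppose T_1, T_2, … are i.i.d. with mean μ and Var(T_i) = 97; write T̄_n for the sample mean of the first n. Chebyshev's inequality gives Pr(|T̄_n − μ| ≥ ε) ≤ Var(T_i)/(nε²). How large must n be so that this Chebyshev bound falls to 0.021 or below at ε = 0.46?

Require 97/(n·0.46²) ≤ 0.021, i.e. n ≥ 97/(0.021·0.46²) = 21829.148.
The smallest integer n is 21830.

21830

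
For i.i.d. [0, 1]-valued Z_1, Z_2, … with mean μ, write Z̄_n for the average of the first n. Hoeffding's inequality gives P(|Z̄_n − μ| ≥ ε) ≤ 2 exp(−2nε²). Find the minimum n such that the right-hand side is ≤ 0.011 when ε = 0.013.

15394

Require 2·exp(−2nε²) ≤ 0.011, i.e. 2nε² ≥ ln(2/0.011) = 5.203007.
So n ≥ 5.203007 / (2·0.013²) = 15393.512.
The smallest integer n is 15394.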